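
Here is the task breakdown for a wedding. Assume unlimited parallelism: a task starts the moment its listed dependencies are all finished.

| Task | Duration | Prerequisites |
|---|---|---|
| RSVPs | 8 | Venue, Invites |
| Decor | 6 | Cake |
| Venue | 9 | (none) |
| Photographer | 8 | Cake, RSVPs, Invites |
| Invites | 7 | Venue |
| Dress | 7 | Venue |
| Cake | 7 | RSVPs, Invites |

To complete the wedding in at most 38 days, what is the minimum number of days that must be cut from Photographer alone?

1

Current finish: 39 days; target: 38.
Photographer is on every critical path, so each day cut from Photographer cuts the finish by one (this holds down to a finish of 37).
Need 39 − 38 = 1 day off Photographer → Photographer becomes 7 days, finish becomes 38.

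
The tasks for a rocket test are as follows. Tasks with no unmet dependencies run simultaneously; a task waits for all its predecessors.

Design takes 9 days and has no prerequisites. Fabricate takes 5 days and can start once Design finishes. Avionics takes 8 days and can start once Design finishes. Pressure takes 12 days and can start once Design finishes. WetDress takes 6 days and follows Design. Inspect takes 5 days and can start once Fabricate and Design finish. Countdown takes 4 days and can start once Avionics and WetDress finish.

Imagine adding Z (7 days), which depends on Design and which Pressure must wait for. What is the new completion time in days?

28

Originally the rocket test takes 21 days.
With Z inserted, Pressure now waits for max(Design, Z).
New critical path: Design→Z→Pressure = 9+7+12 = 28 ⇒ 28 days.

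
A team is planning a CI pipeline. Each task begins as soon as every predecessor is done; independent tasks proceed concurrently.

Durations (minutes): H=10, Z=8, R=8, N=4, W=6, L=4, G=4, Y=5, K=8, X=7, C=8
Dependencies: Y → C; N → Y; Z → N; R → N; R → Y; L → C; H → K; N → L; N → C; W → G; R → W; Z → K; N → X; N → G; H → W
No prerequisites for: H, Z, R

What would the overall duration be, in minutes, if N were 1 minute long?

Critical path before the change: Z→N→Y→C = 8+4+5+8 = 25 giving 25 minutes.
Since N is critical, the -3 change carries straight to that chain (now 22 minutes).
The critical path is still Z→N→Y→C; finish is now 22 minutes.

22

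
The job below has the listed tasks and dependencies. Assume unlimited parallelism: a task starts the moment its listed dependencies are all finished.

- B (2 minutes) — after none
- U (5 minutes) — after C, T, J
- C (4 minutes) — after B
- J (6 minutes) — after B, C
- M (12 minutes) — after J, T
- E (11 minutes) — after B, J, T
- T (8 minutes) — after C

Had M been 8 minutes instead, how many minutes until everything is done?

25

Baseline: B→C→T→M = 2+4+8+12 = 26 → 26 minutes.
Since M is critical, the -4 change carries straight to that chain (now 22 minutes).
Now B→C→T→E = 2+4+8+11 = 25 is longest, so the finish becomes 25 minutes.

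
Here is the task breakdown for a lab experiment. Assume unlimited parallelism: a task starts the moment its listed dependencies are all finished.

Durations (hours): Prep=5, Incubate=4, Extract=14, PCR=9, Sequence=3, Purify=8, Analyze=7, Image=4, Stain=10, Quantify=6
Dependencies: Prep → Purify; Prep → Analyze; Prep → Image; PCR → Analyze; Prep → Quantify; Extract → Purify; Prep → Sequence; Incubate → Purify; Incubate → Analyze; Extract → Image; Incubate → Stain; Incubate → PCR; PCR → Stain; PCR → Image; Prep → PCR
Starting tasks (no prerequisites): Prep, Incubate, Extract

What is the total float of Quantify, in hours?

13

The longest chain is Prep→PCR→Stain = 5+9+10 = 24; overall finish 24 hours.
The longest chain containing Quantify totals 11 hours.
Slack of Quantify = 18 − 5 = 13 hours.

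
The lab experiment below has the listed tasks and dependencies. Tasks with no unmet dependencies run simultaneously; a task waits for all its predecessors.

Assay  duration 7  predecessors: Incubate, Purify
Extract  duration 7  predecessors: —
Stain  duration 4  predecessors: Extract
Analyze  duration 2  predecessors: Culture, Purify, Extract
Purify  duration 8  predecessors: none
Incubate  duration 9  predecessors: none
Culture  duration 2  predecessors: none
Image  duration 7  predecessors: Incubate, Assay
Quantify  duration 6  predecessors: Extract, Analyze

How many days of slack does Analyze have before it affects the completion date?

7

Critical path: Incubate→Assay→Image = 9+7+7 = 23, so the finish is 23 days.
The longest chain containing Analyze totals 16 days.
Float = 23 − 16 = 7.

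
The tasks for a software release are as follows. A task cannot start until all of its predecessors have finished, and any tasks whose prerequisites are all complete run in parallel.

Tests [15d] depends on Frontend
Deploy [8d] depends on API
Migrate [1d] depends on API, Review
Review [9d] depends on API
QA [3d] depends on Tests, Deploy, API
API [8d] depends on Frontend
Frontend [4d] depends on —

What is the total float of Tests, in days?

Frontend→API→Deploy→QA = 4+8+8+3 = 23 sets the makespan at 23 days.
The longest chain containing Tests totals 22 days.
Float = 23 − 22 = 1.

1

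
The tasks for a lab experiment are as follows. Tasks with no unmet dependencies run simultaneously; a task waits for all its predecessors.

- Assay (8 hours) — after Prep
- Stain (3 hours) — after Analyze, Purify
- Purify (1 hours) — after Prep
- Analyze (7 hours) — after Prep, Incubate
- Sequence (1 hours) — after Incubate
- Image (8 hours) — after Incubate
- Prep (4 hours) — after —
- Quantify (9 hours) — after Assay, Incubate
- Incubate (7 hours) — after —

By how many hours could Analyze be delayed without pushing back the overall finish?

Prep→Assay→Quantify = 4+8+9 = 21 sets the makespan at 21 hours.
Longest path through Analyze: 17 hours (earliest finish 14, latest finish 18).
Slack of Analyze = 11 − 7 = 4 hours.

4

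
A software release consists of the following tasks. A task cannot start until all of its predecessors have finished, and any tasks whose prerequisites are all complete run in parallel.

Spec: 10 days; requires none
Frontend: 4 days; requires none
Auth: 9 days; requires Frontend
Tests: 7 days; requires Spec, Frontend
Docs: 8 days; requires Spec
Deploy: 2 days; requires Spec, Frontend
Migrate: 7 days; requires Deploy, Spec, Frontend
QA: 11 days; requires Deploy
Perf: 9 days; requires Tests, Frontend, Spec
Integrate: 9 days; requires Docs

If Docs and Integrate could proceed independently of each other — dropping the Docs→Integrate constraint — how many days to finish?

With the dependency in place, Spec→Docs→Integrate = 10+8+9 = 27 sets the finish at 27 days.
Without Docs→Integrate, Integrate's earliest start moves from 18 to 0.
New critical path: Spec→Tests→Perf = 10+7+9 = 26 ⇒ 26 days.

26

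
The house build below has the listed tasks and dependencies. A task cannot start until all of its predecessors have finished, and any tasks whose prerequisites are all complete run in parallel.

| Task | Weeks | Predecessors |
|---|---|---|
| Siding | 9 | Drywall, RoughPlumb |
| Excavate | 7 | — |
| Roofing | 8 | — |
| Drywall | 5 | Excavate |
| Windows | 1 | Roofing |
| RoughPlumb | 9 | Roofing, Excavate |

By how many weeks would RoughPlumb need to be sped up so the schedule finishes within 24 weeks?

Current finish: 26 weeks; target: 24.
RoughPlumb is on every critical path, so each week cut from RoughPlumb cuts the finish by one (this holds down to a finish of 21).
Need 26 − 24 = 2 weeks off RoughPlumb → RoughPlumb becomes 7 weeks, finish becomes 24.

2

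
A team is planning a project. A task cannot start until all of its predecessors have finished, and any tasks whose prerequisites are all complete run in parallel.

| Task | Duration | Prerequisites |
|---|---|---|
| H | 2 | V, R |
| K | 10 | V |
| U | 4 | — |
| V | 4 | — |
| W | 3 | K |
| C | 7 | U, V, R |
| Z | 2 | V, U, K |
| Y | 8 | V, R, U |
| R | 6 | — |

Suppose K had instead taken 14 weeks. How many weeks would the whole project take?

21

Actual critical path: V→K→W = 4+10+3 = 17 ⇒ 17 weeks.
K lies on that path, so at 14 weeks the path becomes 21 weeks.
The critical path is still V→K→W; finish is now 21 weeks.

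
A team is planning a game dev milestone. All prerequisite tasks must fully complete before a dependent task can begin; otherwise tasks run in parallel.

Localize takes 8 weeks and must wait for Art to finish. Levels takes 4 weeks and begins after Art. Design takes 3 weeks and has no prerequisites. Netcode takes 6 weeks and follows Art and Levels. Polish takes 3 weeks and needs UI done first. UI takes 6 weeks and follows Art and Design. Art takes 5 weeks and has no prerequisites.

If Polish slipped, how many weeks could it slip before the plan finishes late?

1

Critical path: Art→Levels→Netcode = 5+4+6 = 15, so the finish is 15 weeks.
The longest chain containing Polish totals 14 weeks.
So Polish can slip 15 − 14 = 1 week.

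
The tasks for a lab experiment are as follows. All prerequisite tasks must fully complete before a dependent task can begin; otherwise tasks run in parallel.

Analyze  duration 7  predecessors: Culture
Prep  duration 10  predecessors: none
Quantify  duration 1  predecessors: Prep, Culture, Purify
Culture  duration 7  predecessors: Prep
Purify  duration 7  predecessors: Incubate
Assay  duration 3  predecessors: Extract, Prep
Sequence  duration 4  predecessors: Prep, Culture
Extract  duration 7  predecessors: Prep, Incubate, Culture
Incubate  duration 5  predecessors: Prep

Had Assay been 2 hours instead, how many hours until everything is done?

26

Actual critical path: Prep→Culture→Extract→Assay = 10+7+7+3 = 27 ⇒ 27 hours.
Since Assay is critical, the -1 change carries straight to that chain (now 26 hours).
That remains the longest chain; total 26 hours.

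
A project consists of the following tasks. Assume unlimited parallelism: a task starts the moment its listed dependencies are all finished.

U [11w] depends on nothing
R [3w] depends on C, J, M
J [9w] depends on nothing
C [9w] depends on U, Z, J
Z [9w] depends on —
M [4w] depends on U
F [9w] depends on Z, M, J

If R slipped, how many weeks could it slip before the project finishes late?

1

The longest chain is U→M→F = 11+4+9 = 24; overall finish 24 weeks.
R finishes as early as 23 and must finish by 24.
Slack of R = 21 − 20 = 1 week.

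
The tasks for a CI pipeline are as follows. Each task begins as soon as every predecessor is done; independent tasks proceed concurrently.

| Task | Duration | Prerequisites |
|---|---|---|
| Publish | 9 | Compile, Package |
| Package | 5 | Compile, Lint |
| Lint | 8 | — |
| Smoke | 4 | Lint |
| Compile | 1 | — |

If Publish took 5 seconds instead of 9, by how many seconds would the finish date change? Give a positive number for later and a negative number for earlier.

-4

Baseline: Lint→Package→Publish = 8+5+9 = 22 → 22 seconds.
Since Publish is critical, the -4 change carries straight to that chain (now 18 seconds).
The critical path is still Lint→Package→Publish; finish is now 18 seconds.
Change in finish: 18 − 22 = -4 seconds.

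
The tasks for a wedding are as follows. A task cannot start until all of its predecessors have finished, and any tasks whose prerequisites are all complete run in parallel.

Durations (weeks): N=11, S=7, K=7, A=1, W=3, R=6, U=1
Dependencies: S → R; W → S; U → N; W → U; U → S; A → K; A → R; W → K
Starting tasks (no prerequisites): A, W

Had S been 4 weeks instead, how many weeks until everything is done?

15

Actual critical path: W→U→S→R = 3+1+7+6 = 17 ⇒ 17 weeks.
S is on the critical path; changing it to 4 makes that path 14 weeks.
The binding chain switches to W→U→N = 3+1+11 = 15; finish 15 weeks.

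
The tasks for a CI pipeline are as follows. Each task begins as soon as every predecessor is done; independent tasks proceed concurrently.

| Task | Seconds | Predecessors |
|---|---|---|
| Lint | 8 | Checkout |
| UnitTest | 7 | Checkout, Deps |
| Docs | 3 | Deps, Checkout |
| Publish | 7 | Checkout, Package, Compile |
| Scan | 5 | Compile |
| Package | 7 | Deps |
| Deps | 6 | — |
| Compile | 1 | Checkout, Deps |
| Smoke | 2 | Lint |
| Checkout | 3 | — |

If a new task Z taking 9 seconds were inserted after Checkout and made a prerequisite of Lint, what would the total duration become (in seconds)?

Originally the project takes 20 seconds.
With Z inserted, Lint now waits for max(Checkout, Z).
New critical path: Checkout→Z→Lint→Smoke = 3+9+8+2 = 22 ⇒ 22 seconds.

22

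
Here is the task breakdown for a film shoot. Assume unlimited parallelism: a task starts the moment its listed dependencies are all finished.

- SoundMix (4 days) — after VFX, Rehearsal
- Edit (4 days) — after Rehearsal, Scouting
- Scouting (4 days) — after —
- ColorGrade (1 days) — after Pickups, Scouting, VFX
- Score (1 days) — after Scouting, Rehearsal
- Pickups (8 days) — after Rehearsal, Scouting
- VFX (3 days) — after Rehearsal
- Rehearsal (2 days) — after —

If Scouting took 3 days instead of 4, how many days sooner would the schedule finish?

Baseline: Scouting→Pickups→ColorGrade = 4+8+1 = 13 → 13 days.
Scouting lies on that path, so at 3 days the path becomes 12 days.
The critical path is still Scouting→Pickups→ColorGrade; finish is now 12 days.
Change in finish: 12 − 13 = -1 days.

1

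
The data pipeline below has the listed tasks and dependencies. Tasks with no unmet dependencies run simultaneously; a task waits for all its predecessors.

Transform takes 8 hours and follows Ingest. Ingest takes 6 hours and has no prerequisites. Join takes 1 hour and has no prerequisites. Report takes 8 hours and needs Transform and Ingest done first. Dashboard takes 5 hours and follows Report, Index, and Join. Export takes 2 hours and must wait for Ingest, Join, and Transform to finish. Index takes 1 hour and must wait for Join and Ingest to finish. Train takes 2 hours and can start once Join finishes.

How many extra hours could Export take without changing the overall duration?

11

The longest chain is Ingest→Transform→Report→Dashboard = 6+8+8+5 = 27; overall finish 27 hours.
The longest chain containing Export totals 16 hours.
Slack of Export = 25 − 14 = 11 hours.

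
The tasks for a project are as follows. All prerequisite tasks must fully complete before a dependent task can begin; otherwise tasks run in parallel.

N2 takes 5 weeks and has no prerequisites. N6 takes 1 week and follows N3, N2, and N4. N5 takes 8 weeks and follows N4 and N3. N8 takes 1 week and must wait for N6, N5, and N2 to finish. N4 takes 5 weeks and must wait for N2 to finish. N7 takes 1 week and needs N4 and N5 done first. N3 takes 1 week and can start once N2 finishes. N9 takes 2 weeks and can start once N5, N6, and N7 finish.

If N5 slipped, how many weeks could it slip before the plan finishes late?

0

N2→N4→N5→N7→N9 = 5+5+8+1+2 = 21 sets the makespan at 21 weeks.
Longest path through N5: 21 weeks (earliest finish 18, latest finish 18).
Float = 21 − 21 = 0.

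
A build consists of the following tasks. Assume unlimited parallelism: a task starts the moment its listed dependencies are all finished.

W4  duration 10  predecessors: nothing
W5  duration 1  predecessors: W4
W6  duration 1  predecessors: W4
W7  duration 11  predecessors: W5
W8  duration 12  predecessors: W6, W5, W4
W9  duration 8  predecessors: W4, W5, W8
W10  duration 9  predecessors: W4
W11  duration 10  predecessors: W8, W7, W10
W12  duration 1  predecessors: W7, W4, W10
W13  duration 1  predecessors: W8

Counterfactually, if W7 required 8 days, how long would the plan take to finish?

Critical path before the change: W4→W5→W8→W11 = 10+1+12+10 = 33 giving 33 days.
W7 is off the critical path — its longest chain is 32 days, giving 1 of slack.
The critical path is still W4→W5→W8→W11; finish is now 33 days.

33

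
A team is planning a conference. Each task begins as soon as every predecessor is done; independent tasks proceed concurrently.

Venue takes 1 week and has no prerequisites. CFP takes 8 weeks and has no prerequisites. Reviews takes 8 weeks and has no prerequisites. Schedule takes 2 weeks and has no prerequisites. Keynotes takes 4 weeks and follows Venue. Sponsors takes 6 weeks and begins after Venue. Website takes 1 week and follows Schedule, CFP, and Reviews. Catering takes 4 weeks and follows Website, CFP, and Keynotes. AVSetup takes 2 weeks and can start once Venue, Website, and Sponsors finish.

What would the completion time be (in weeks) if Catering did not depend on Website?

Original critical path: CFP→Website→Catering = 8+1+4 = 13 ⇒ 13 weeks.
Without Website→Catering, Catering's earliest start moves from 9 to 8.
After: CFP→Catering = 8+4 = 12 → 12 weeks.

12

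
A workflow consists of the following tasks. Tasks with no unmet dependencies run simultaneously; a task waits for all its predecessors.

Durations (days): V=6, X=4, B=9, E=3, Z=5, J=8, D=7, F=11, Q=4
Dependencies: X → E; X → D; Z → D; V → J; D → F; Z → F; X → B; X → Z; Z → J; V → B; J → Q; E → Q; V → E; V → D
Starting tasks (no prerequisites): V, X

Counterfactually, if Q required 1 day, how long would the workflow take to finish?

27

Critical path before the change: X→Z→D→F = 4+5+7+11 = 27 giving 27 days.
The longest path through Q is only 21 days, so Q has float 6.
No other chain overtakes it, so the finish is 27 days.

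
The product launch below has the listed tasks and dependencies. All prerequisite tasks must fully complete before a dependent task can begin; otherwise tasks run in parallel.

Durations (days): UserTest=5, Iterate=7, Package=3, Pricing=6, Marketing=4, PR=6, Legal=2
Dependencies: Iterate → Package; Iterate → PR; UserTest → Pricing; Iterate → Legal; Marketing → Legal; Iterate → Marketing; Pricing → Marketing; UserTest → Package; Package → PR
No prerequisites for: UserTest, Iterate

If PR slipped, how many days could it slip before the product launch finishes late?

1

UserTest→Pricing→Marketing→Legal = 5+6+4+2 = 17 sets the makespan at 17 days.
The longest chain containing PR totals 16 days.
Slack of PR = 11 − 10 = 1 day.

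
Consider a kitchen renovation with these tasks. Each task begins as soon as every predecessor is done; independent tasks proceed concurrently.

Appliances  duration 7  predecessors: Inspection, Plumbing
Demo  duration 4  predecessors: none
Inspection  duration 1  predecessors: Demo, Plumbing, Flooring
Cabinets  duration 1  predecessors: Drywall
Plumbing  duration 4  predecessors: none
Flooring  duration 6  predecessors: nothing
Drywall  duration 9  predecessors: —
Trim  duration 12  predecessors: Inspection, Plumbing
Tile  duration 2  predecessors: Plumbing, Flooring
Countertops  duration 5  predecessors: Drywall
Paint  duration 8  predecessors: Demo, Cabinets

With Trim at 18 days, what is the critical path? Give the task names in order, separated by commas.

Flooring, Inspection, Trim

Actual critical path: Flooring→Inspection→Trim = 6+1+12 = 19 ⇒ 19 days.
Trim lies on that path, so at 18 days the path becomes 25 days.
No other chain overtakes it, so the finish is 25 days.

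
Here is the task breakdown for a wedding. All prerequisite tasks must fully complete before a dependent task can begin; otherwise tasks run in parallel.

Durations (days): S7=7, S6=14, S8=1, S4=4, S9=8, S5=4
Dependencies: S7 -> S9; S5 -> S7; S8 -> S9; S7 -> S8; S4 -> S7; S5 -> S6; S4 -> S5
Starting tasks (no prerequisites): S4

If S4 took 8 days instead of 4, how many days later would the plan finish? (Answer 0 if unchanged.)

Baseline: S4→S5→S7→S8→S9 = 4+4+7+1+8 = 24 → 24 days.
S4 is on the critical path; changing it to 8 makes that path 28 days.
That remains the longest chain; total 28 days.
Change in finish: 28 − 24 = +4 days.

4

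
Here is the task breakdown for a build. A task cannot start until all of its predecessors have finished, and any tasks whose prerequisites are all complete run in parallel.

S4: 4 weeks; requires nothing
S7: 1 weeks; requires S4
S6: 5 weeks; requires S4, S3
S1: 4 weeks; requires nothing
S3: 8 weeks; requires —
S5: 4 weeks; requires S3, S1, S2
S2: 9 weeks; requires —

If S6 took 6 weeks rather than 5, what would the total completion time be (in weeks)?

Baseline: S3→S6 = 8+5 = 13 → 13 weeks.
S6 lies on that path, so at 6 weeks the path becomes 14 weeks.
That remains the longest chain; total 14 weeks.

14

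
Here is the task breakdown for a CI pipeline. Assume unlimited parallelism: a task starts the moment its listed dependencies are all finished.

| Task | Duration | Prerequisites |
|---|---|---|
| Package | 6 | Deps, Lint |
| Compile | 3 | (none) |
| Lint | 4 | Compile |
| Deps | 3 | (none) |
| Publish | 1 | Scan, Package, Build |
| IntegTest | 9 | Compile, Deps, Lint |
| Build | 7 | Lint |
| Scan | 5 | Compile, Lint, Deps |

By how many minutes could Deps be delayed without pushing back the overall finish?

The longest chain is Compile→Lint→IntegTest = 3+4+9 = 16; overall finish 16 minutes.
Deps finishes as early as 3 and must finish by 7.
Float = 16 − 12 = 4.

4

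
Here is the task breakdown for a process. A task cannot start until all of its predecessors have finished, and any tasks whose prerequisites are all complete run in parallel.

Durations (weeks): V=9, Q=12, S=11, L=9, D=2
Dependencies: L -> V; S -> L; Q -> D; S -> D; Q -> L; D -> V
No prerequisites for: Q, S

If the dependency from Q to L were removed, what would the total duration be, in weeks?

29

Before: longest chain Q→L→V = 12+9+9 = 30, finish 30.
Without Q→L, L's earliest start moves from 12 to 11.
The longest chain is now S→L→V = 11+9+9 = 29, so the process takes 29 weeks.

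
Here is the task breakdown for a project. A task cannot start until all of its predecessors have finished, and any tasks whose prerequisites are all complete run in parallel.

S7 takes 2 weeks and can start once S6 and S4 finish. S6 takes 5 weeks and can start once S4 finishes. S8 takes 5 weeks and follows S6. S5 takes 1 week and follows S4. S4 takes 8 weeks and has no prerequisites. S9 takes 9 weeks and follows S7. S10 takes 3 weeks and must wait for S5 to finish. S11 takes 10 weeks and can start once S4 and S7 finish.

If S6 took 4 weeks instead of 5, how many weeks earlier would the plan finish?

1

The binding path is S4→S6→S7→S11 = 8+5+2+10 = 25; finish at 25 weeks.
Since S6 is critical, the -1 change carries straight to that chain (now 24 weeks).
That remains the longest chain; total 24 weeks.
Change in finish: 24 − 25 = -1 weeks.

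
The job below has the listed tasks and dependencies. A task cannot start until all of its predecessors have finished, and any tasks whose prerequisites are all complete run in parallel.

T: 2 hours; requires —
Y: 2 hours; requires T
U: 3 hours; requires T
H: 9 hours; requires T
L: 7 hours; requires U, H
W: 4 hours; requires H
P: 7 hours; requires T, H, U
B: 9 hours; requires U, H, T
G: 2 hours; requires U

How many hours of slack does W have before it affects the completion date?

5

Critical path: T→H→B = 2+9+9 = 20, so the finish is 20 hours.
W finishes as early as 15 and must finish by 20.
Slack of W = 16 − 11 = 5 hours.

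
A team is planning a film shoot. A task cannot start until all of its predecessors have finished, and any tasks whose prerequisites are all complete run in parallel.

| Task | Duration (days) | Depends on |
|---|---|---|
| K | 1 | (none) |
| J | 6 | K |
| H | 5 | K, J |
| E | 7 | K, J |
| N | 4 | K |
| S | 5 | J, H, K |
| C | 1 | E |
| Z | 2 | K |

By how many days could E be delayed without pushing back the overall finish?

Critical path: K→J→H→S = 1+6+5+5 = 17, so the finish is 17 days.
E finishes as early as 14 and must finish by 16.
Slack of E = 9 − 7 = 2 days.

2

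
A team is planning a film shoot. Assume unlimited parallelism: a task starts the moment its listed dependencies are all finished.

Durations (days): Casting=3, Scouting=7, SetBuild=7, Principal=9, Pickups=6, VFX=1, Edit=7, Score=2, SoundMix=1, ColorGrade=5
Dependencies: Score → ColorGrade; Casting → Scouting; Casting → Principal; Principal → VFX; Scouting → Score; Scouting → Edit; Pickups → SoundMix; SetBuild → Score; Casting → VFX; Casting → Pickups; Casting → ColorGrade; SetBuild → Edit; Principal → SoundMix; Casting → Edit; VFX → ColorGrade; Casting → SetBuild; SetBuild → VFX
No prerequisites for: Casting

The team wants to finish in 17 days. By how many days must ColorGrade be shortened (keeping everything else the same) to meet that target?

1

Current finish: 18 days; target: 17.
ColorGrade is on every critical path, so each day cut from ColorGrade cuts the finish by one (this holds down to a finish of 17).
Need 18 − 17 = 1 day off ColorGrade → ColorGrade becomes 4 days, finish becomes 17.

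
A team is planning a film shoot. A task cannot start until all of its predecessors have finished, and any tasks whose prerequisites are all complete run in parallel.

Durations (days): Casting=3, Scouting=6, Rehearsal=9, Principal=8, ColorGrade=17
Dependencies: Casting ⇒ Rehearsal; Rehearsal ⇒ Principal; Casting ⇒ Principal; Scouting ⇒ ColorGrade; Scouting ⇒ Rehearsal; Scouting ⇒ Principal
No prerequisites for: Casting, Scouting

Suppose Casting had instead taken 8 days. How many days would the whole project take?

The binding path is Scouting→Rehearsal→Principal = 6+9+8 = 23; finish at 23 days.
Casting has 3 days of float (longest path through it is 20).
Now Casting→Rehearsal→Principal = 8+9+8 = 25 is longest, so the finish becomes 25 days.

25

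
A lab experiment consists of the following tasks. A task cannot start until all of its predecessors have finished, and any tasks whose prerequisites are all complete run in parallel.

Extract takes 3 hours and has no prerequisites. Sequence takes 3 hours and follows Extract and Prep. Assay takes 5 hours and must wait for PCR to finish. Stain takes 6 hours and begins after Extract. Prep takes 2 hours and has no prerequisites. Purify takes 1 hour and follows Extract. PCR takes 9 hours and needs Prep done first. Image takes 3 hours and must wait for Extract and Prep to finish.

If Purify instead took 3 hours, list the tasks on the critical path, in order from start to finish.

Prep, PCR, Assay

Critical path before the change: Prep→PCR→Assay = 2+9+5 = 16 giving 16 hours.
The longest path through Purify is only 4 hours, so Purify has float 12.
The critical path is still Prep→PCR→Assay; finish is now 16 hours.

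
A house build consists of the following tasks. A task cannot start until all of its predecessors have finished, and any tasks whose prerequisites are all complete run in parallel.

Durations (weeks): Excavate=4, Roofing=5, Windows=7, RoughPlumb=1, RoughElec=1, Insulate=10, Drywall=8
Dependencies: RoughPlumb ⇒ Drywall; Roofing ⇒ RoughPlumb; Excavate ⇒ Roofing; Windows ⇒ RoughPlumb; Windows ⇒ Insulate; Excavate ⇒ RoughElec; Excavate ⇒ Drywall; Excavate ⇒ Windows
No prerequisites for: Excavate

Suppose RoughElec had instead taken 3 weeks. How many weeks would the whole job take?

Critical path before the change: Excavate→Windows→Insulate = 4+7+10 = 21 giving 21 weeks.
RoughElec is off the critical path — its longest chain is 5 weeks, giving 16 of slack.
No other chain overtakes it, so the finish is 21 weeks.

21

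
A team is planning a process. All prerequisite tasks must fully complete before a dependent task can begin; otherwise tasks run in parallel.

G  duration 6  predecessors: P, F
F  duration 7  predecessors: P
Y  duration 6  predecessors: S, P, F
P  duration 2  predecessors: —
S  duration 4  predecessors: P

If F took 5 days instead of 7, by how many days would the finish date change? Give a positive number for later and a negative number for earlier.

-2

Actual critical path: P→F→Y = 2+7+6 = 15 ⇒ 15 days.
Since F is critical, the -2 change carries straight to that chain (now 13 days).
The critical path is still P→F→Y; finish is now 13 days.
Change in finish: 13 − 15 = -2 days.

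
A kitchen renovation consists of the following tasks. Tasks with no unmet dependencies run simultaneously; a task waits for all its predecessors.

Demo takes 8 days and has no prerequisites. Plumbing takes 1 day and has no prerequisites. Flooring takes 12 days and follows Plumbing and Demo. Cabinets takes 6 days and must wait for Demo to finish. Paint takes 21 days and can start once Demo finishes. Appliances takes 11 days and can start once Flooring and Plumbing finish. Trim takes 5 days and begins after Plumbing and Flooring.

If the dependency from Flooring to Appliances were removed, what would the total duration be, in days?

Original critical path: Demo→Flooring→Appliances = 8+12+11 = 31 ⇒ 31 days.
Without Flooring→Appliances, Appliances's earliest start moves from 20 to 1.
The longest chain is now Demo→Paint = 8+21 = 29, so the kitchen renovation takes 29 days.

29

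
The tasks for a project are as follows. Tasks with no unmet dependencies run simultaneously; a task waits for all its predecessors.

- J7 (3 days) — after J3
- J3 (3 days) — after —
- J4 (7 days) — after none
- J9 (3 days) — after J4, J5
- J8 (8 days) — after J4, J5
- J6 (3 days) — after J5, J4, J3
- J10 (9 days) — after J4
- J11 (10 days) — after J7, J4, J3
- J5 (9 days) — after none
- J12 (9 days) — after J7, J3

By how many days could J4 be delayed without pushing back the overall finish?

The longest chain is J4→J11 = 7+10 = 17; overall finish 17 days.
Longest path through J4: 17 days (earliest finish 7, latest finish 7).
Float = 17 − 17 = 0.

0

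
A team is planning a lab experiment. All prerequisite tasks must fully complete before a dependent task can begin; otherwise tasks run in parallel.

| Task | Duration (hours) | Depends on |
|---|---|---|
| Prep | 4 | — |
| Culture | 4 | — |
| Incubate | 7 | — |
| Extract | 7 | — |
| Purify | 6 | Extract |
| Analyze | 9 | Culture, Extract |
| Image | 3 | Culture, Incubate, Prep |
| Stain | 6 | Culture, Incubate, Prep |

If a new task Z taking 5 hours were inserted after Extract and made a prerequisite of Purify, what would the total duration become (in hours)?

18

Originally the job takes 16 hours.
With Z inserted, Purify now waits for max(Extract, Z).
New critical path: Extract→Z→Purify = 7+5+6 = 18 ⇒ 18 hours.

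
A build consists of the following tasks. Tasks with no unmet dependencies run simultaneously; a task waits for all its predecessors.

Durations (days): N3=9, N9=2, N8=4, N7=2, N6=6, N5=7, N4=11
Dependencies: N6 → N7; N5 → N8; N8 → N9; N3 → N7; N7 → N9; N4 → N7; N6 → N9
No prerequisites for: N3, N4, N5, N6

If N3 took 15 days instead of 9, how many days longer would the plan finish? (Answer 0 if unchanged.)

4

The binding path is N4→N7→N9 = 11+2+2 = 15; finish at 15 days.
N3 has 2 days of float (longest path through it is 13).
Now N3→N7→N9 = 15+2+2 = 19 is longest, so the finish becomes 19 days.
Change in finish: 19 − 15 = +4 days.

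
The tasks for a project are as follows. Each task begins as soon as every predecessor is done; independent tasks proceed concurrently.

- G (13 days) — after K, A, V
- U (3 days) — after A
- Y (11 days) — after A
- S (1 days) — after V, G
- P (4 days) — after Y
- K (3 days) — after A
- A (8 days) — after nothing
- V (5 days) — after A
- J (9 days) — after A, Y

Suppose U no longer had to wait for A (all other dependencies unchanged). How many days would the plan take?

Before: longest chain A→Y→J = 8+11+9 = 28, finish 28.
Without A→U, U's earliest start moves from 8 to 0.
New critical path: A→Y→J = 8+11+9 = 28 ⇒ 28 days.

28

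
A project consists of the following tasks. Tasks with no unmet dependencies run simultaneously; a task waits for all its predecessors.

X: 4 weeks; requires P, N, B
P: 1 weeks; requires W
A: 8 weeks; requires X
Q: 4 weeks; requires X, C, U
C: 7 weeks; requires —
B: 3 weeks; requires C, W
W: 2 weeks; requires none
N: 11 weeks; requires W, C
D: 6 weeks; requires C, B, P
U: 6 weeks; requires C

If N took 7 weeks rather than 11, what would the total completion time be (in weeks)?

Actual critical path: C→N→X→A = 7+11+4+8 = 30 ⇒ 30 weeks.
Since N is critical, the -4 change carries straight to that chain (now 26 weeks).
That remains the longest chain; total 26 weeks.

26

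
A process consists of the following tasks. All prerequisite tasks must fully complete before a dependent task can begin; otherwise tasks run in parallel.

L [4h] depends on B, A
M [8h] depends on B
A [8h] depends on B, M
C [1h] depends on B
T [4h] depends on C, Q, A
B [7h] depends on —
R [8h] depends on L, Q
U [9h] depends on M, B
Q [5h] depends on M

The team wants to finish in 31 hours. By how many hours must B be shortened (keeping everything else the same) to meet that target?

4

Current finish: 35 hours; target: 31.
B is on every critical path, so each hour cut from B cuts the finish by one (this holds down to a finish of 29).
Need 35 − 31 = 4 hours off B → B becomes 3 hours, finish becomes 31.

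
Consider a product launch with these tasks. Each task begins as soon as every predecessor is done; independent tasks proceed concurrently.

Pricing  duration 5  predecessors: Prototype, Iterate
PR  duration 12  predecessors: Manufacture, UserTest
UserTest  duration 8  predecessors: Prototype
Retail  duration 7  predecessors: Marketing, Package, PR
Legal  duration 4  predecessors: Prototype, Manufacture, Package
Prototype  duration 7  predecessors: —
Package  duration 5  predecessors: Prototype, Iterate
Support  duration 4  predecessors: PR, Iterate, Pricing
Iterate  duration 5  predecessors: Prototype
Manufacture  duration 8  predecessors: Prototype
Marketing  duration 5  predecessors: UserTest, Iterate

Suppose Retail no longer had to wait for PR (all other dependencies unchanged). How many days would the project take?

Before: longest chain Prototype→UserTest→PR→Retail = 7+8+12+7 = 34, finish 34.
Without PR→Retail, Retail's earliest start moves from 27 to 20.
After: Prototype→UserTest→PR→Support = 7+8+12+4 = 31 → 31 days.

31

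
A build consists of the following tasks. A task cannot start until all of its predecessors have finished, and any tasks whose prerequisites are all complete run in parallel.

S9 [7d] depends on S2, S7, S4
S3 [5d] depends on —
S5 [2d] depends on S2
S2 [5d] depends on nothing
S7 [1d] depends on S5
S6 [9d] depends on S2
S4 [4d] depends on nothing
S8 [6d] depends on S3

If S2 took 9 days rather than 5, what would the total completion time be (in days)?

The binding path is S2→S5→S7→S9 = 5+2+1+7 = 15; finish at 15 days.
Since S2 is critical, the +4 change carries straight to that chain (now 19 days).
The critical path is still S2→S5→S7→S9; finish is now 19 days.

19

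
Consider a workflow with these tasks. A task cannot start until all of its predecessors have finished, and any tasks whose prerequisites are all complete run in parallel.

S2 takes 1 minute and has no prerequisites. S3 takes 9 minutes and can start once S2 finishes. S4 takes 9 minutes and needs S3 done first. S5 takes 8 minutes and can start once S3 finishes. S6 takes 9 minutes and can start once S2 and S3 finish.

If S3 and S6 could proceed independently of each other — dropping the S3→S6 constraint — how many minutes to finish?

Original critical path: S2→S3→S4 = 1+9+9 = 19 ⇒ 19 minutes.
Without S3→S6, S6's earliest start moves from 10 to 1.
The longest chain is now S2→S3→S4 = 1+9+9 = 19, so the schedule takes 19 minutes.

19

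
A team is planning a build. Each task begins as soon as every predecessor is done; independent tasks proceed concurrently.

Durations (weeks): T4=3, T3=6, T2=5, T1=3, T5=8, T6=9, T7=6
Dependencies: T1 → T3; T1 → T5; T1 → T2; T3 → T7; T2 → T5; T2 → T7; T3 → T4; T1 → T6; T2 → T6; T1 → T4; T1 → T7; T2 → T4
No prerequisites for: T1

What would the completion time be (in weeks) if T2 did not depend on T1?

With the dependency in place, T1→T2→T6 = 3+5+9 = 17 sets the finish at 17 weeks.
Without T1→T2, T2's earliest start moves from 3 to 0.
New critical path: T1→T3→T7 = 3+6+6 = 15 ⇒ 15 weeks.

15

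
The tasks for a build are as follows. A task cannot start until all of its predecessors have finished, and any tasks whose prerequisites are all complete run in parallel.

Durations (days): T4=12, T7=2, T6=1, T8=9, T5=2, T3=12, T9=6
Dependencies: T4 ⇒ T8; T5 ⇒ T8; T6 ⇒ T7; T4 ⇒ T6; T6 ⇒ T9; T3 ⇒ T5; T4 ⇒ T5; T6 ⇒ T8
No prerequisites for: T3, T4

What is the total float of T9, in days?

The longest chain is T3→T5→T8 = 12+2+9 = 23; overall finish 23 days.
T9 finishes as early as 19 and must finish by 23.
Float = 23 − 19 = 4.

4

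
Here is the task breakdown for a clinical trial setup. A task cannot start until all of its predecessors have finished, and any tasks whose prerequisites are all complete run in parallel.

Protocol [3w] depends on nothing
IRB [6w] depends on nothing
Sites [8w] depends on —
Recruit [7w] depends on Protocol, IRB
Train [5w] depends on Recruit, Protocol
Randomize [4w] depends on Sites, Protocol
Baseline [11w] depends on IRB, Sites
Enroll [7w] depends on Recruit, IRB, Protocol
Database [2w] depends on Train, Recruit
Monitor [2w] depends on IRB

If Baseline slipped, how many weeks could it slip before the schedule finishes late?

1

The longest chain is IRB→Recruit→Train→Database = 6+7+5+2 = 20; overall finish 20 weeks.
Longest path through Baseline: 19 weeks (earliest finish 19, latest finish 20).
Float = 20 − 19 = 1.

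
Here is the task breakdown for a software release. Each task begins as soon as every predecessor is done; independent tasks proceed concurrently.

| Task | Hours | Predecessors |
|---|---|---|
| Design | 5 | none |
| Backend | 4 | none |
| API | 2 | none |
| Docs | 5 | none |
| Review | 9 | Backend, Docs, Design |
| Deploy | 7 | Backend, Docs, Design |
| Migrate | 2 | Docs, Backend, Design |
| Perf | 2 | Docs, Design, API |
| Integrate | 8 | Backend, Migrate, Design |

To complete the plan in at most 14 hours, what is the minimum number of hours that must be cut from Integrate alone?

Current finish: 15 hours; target: 14.
Integrate is on every critical path, so each hour cut from Integrate cuts the finish by one (this holds down to a finish of 14).
Need 15 − 14 = 1 hour off Integrate → Integrate becomes 7 hours, finish becomes 14.

1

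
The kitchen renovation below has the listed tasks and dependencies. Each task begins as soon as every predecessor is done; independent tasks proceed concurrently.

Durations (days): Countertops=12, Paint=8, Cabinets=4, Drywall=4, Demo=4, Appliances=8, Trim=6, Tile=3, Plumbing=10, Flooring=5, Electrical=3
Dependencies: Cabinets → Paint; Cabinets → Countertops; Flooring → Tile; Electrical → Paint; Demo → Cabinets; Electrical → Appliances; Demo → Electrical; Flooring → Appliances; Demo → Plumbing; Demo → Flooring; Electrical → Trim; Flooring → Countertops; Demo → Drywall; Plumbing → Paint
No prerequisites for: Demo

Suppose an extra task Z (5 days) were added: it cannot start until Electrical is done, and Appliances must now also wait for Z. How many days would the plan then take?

Originally the plan takes 22 days.
With Z inserted, Appliances now waits for max(Electrical, Flooring, Z).
New critical path: Demo→Plumbing→Paint = 4+10+8 = 22 ⇒ 22 days.

22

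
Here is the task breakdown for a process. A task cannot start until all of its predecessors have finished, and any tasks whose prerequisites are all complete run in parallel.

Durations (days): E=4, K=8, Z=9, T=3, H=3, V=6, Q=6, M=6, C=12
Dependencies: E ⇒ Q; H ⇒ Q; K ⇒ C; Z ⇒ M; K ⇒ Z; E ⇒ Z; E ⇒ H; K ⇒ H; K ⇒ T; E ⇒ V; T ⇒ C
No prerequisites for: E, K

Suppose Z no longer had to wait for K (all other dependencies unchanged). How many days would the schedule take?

With the dependency in place, K→Z→M = 8+9+6 = 23 sets the finish at 23 days.
Without K→Z, Z's earliest start moves from 8 to 4.
After: K→T→C = 8+3+12 = 23 → 23 days.

23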